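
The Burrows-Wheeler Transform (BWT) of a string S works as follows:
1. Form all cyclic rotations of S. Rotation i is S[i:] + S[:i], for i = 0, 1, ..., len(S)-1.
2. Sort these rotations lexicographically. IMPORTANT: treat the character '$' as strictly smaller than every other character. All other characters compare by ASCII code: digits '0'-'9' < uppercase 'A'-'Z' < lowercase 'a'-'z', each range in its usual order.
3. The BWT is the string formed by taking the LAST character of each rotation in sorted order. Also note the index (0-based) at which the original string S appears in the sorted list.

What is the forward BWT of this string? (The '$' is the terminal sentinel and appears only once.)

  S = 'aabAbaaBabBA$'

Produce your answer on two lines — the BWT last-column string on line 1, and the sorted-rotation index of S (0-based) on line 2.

All 13 rotations (rotation i = S[i:]+S[:i]):
  rot[0] = aabAbaaBabBA$
  rot[1] = abAbaaBabBA$a
  rot[2] = bAbaaBabBA$aa
  rot[3] = AbaaBabBA$aab
  rot[4] = baaBabBA$aabA
  rot[5] = aaBabBA$aabAb
  rot[6] = aBabBA$aabAba
  rot[7] = BabBA$aabAbaa
  rot[8] = abBA$aabAbaaB
  rot[9] = bBA$aabAbaaBa
  rot[10] = BA$aabAbaaBab
  rot[11] = A$aabAbaaBabB
  rot[12] = $aabAbaaBabBA
Sorted (with $ < everything):
  sorted[0] = $aabAbaaBabBA  (last char: 'A')
  sorted[1] = A$aabAbaaBabB  (last char: 'B')
  sorted[2] = AbaaBabBA$aab  (last char: 'b')
  sorted[3] = BA$aabAbaaBab  (last char: 'b')
  sorted[4] = BabBA$aabAbaa  (last char: 'a')
  sorted[5] = aBabBA$aabAba  (last char: 'a')
  sorted[6] = aaBabBA$aabAb  (last char: 'b')
  sorted[7] = aabAbaaBabBA$  (last char: '$')
  sorted[8] = abAbaaBabBA$a  (last char: 'a')
  sorted[9] = abBA$aabAbaaB  (last char: 'B')
  sorted[10] = bAbaaBabBA$aa  (last char: 'a')
  sorted[11] = bBA$aabAbaaBa  (last char: 'a')
  sorted[12] = baaBabBA$aabA  (last char: 'A')
Last column: ABbbaab$aBaaA
Original string S is at sorted index 7

Answer: ABbbaab$aBaaA
7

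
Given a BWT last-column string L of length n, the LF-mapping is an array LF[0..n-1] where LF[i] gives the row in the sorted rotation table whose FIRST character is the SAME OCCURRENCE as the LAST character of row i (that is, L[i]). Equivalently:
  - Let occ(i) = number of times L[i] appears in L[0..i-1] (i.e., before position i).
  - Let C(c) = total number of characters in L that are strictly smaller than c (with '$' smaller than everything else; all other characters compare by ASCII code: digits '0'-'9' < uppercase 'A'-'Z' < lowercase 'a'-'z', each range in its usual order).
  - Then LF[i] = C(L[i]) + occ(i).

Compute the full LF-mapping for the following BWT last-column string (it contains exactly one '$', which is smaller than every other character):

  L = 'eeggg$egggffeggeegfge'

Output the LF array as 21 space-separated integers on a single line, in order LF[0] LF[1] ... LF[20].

Char counts: '$':1, 'e':7, 'f':3, 'g':10
C (first-col start): C('$')=0, C('e')=1, C('f')=8, C('g')=11
L[0]='e': occ=0, LF[0]=C('e')+0=1+0=1
L[1]='e': occ=1, LF[1]=C('e')+1=1+1=2
L[2]='g': occ=0, LF[2]=C('g')+0=11+0=11
L[3]='g': occ=1, LF[3]=C('g')+1=11+1=12
L[4]='g': occ=2, LF[4]=C('g')+2=11+2=13
L[5]='$': occ=0, LF[5]=C('$')+0=0+0=0
L[6]='e': occ=2, LF[6]=C('e')+2=1+2=3
L[7]='g': occ=3, LF[7]=C('g')+3=11+3=14
L[8]='g': occ=4, LF[8]=C('g')+4=11+4=15
L[9]='g': occ=5, LF[9]=C('g')+5=11+5=16
L[10]='f': occ=0, LF[10]=C('f')+0=8+0=8
L[11]='f': occ=1, LF[11]=C('f')+1=8+1=9
L[12]='e': occ=3, LF[12]=C('e')+3=1+3=4
L[13]='g': occ=6, LF[13]=C('g')+6=11+6=17
L[14]='g': occ=7, LF[14]=C('g')+7=11+7=18
L[15]='e': occ=4, LF[15]=C('e')+4=1+4=5
L[16]='e': occ=5, LF[16]=C('e')+5=1+5=6
L[17]='g': occ=8, LF[17]=C('g')+8=11+8=19
L[18]='f': occ=2, LF[18]=C('f')+2=8+2=10
L[19]='g': occ=9, LF[19]=C('g')+9=11+9=20
L[20]='e': occ=6, LF[20]=C('e')+6=1+6=7

Answer: 1 2 11 12 13 0 3 14 15 16 8 9 4 17 18 5 6 19 10 20 7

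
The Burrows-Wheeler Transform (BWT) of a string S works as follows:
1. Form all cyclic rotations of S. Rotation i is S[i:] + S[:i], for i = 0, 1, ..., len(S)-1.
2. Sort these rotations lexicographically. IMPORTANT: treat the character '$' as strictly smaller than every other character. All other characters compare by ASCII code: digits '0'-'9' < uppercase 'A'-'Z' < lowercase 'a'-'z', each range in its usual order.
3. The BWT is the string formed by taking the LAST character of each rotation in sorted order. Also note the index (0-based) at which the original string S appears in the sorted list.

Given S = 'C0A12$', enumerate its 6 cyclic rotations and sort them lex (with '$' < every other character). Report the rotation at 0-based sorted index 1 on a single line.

All 6 rotations (rotation i = S[i:]+S[:i]):
  rot[0] = C0A12$
  rot[1] = 0A12$C
  rot[2] = A12$C0
  rot[3] = 12$C0A
  rot[4] = 2$C0A1
  rot[5] = $C0A12
Sorted (with $ < everything):
  sorted[0] = $C0A12
  sorted[1] = 0A12$C
  sorted[2] = 12$C0A
  sorted[3] = 2$C0A1
  sorted[4] = A12$C0
  sorted[5] = C0A12$
sorted[1] = 0A12$C

Answer: 0A12$C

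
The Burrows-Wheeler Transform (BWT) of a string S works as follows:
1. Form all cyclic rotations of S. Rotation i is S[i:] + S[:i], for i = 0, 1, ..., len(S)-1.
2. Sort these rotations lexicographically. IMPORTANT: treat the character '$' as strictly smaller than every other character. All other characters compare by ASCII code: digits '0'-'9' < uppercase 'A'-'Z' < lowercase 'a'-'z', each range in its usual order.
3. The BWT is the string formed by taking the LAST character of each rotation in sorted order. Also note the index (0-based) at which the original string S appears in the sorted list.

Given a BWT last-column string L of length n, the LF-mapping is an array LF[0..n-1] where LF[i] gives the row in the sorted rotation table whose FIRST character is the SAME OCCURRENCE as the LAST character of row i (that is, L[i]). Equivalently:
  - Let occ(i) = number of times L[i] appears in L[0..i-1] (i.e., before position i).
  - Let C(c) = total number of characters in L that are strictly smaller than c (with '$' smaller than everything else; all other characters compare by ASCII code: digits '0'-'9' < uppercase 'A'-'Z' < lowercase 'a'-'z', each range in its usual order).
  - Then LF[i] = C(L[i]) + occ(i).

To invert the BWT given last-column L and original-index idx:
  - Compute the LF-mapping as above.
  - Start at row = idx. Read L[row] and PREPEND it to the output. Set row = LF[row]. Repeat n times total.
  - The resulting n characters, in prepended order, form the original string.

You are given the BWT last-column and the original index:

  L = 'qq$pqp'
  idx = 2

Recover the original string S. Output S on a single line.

Answer: pqqpq$

Derivation:
LF mapping: 3 4 0 1 5 2
Walk LF starting at row 2, prepending L[row]:
  step 1: row=2, L[2]='$', prepend. Next row=LF[2]=0
  step 2: row=0, L[0]='q', prepend. Next row=LF[0]=3
  step 3: row=3, L[3]='p', prepend. Next row=LF[3]=1
  step 4: row=1, L[1]='q', prepend. Next row=LF[1]=4
  step 5: row=4, L[4]='q', prepend. Next row=LF[4]=5
  step 6: row=5, L[5]='p', prepend. Next row=LF[5]=2
Reversed output: pqqpq$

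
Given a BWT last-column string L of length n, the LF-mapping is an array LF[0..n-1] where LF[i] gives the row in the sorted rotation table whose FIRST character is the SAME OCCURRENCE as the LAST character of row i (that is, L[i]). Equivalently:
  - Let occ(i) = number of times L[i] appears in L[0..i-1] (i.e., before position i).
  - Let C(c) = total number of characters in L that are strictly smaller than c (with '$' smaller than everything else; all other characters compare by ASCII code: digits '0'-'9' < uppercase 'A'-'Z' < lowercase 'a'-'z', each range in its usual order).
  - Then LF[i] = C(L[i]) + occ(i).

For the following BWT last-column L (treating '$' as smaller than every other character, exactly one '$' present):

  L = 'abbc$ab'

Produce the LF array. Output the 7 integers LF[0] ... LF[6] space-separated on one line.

Char counts: '$':1, 'a':2, 'b':3, 'c':1
C (first-col start): C('$')=0, C('a')=1, C('b')=3, C('c')=6
L[0]='a': occ=0, LF[0]=C('a')+0=1+0=1
L[1]='b': occ=0, LF[1]=C('b')+0=3+0=3
L[2]='b': occ=1, LF[2]=C('b')+1=3+1=4
L[3]='c': occ=0, LF[3]=C('c')+0=6+0=6
L[4]='$': occ=0, LF[4]=C('$')+0=0+0=0
L[5]='a': occ=1, LF[5]=C('a')+1=1+1=2
L[6]='b': occ=2, LF[6]=C('b')+2=3+2=5

Answer: 1 3 4 6 0 2 5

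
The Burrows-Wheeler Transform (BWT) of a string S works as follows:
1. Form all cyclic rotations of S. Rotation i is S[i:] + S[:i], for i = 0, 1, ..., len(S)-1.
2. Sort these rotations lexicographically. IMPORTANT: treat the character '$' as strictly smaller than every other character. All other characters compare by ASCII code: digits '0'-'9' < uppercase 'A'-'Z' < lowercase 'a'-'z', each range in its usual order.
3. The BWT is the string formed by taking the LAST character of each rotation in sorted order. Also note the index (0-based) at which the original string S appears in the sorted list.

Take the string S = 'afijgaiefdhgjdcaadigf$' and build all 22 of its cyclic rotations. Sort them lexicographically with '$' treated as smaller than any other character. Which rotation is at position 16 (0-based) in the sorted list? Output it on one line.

Answer: hgjdcaadigf$afijgaiefd

Derivation:
All 22 rotations (rotation i = S[i:]+S[:i]):
  rot[0] = afijgaiefdhgjdcaadigf$
  rot[1] = fijgaiefdhgjdcaadigf$a
  rot[2] = ijgaiefdhgjdcaadigf$af
  rot[3] = jgaiefdhgjdcaadigf$afi
  rot[4] = gaiefdhgjdcaadigf$afij
  rot[5] = aiefdhgjdcaadigf$afijg
  rot[6] = iefdhgjdcaadigf$afijga
  rot[7] = efdhgjdcaadigf$afijgai
  rot[8] = fdhgjdcaadigf$afijgaie
  rot[9] = dhgjdcaadigf$afijgaief
  rot[10] = hgjdcaadigf$afijgaiefd
  rot[11] = gjdcaadigf$afijgaiefdh
  rot[12] = jdcaadigf$afijgaiefdhg
  rot[13] = dcaadigf$afijgaiefdhgj
  rot[14] = caadigf$afijgaiefdhgjd
  rot[15] = aadigf$afijgaiefdhgjdc
  rot[16] = adigf$afijgaiefdhgjdca
  rot[17] = digf$afijgaiefdhgjdcaa
  rot[18] = igf$afijgaiefdhgjdcaad
  rot[19] = gf$afijgaiefdhgjdcaadi
  rot[20] = f$afijgaiefdhgjdcaadig
  rot[21] = $afijgaiefdhgjdcaadigf
Sorted (with $ < everything):
  sorted[0] = $afijgaiefdhgjdcaadigf
  sorted[1] = aadigf$afijgaiefdhgjdc
  sorted[2] = adigf$afijgaiefdhgjdca
  sorted[3] = afijgaiefdhgjdcaadigf$
  sorted[4] = aiefdhgjdcaadigf$afijg
  sorted[5] = caadigf$afijgaiefdhgjd
  sorted[6] = dcaadigf$afijgaiefdhgj
  sorted[7] = dhgjdcaadigf$afijgaief
  sorted[8] = digf$afijgaiefdhgjdcaa
  sorted[9] = efdhgjdcaadigf$afijgai
  sorted[10] = f$afijgaiefdhgjdcaadig
  sorted[11] = fdhgjdcaadigf$afijgaie
  sorted[12] = fijgaiefdhgjdcaadigf$a
  sorted[13] = gaiefdhgjdcaadigf$afij
  sorted[14] = gf$afijgaiefdhgjdcaadi
  sorted[15] = gjdcaadigf$afijgaiefdh
  sorted[16] = hgjdcaadigf$afijgaiefd
  sorted[17] = iefdhgjdcaadigf$afijga
  sorted[18] = igf$afijgaiefdhgjdcaad
  sorted[19] = ijgaiefdhgjdcaadigf$af
  sorted[20] = jdcaadigf$afijgaiefdhg
  sorted[21] = jgaiefdhgjdcaadigf$afi
sorted[16] = hgjdcaadigf$afijgaiefd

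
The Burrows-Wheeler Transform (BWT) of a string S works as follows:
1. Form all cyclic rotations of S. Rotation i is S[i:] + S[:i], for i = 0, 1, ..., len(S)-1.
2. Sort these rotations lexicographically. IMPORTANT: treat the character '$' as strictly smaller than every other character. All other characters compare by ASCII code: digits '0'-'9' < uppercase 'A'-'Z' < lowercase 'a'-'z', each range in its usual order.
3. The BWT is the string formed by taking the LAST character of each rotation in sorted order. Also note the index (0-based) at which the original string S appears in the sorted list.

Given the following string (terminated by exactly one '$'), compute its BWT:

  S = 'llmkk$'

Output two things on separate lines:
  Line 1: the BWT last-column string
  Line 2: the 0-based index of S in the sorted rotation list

All 6 rotations (rotation i = S[i:]+S[:i]):
  rot[0] = llmkk$
  rot[1] = lmkk$l
  rot[2] = mkk$ll
  rot[3] = kk$llm
  rot[4] = k$llmk
  rot[5] = $llmkk
Sorted (with $ < everything):
  sorted[0] = $llmkk  (last char: 'k')
  sorted[1] = k$llmk  (last char: 'k')
  sorted[2] = kk$llm  (last char: 'm')
  sorted[3] = llmkk$  (last char: '$')
  sorted[4] = lmkk$l  (last char: 'l')
  sorted[5] = mkk$ll  (last char: 'l')
Last column: kkm$ll
Original string S is at sorted index 3

Answer: kkm$ll
3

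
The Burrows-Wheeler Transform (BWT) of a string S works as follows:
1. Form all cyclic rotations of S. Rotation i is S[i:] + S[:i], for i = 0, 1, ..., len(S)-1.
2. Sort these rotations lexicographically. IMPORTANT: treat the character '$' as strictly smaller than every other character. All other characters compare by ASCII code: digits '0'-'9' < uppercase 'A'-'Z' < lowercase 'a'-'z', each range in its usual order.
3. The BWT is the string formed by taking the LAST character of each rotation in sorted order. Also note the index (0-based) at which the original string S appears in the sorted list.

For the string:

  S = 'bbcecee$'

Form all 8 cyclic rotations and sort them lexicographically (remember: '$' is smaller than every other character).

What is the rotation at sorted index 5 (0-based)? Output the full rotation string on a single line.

All 8 rotations (rotation i = S[i:]+S[:i]):
  rot[0] = bbcecee$
  rot[1] = bcecee$b
  rot[2] = cecee$bb
  rot[3] = ecee$bbc
  rot[4] = cee$bbce
  rot[5] = ee$bbcec
  rot[6] = e$bbcece
  rot[7] = $bbcecee
Sorted (with $ < everything):
  sorted[0] = $bbcecee
  sorted[1] = bbcecee$
  sorted[2] = bcecee$b
  sorted[3] = cecee$bb
  sorted[4] = cee$bbce
  sorted[5] = e$bbcece
  sorted[6] = ecee$bbc
  sorted[7] = ee$bbcec
sorted[5] = e$bbcece

Answer: e$bbcece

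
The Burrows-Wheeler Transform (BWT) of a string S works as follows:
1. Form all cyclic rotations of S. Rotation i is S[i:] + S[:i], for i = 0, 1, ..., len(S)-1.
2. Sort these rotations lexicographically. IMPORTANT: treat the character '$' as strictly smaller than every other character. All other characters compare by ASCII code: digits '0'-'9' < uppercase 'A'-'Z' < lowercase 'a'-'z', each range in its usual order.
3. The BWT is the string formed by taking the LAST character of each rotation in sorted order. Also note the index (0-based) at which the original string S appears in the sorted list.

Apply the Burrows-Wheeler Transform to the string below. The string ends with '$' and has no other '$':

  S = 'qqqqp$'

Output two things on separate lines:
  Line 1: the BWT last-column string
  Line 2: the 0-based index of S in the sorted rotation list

Answer: pqqqq$
5

Derivation:
All 6 rotations (rotation i = S[i:]+S[:i]):
  rot[0] = qqqqp$
  rot[1] = qqqp$q
  rot[2] = qqp$qq
  rot[3] = qp$qqq
  rot[4] = p$qqqq
  rot[5] = $qqqqp
Sorted (with $ < everything):
  sorted[0] = $qqqqp  (last char: 'p')
  sorted[1] = p$qqqq  (last char: 'q')
  sorted[2] = qp$qqq  (last char: 'q')
  sorted[3] = qqp$qq  (last char: 'q')
  sorted[4] = qqqp$q  (last char: 'q')
  sorted[5] = qqqqp$  (last char: '$')
Last column: pqqqq$
Original string S is at sorted index 5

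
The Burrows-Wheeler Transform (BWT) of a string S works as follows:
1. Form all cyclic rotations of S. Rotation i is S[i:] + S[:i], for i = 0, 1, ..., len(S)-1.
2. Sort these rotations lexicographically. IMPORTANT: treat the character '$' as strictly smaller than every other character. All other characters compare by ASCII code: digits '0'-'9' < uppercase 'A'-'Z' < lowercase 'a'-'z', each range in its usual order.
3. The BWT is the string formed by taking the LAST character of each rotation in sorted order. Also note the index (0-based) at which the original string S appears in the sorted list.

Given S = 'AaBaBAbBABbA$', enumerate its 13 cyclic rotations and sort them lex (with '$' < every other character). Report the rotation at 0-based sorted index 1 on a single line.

All 13 rotations (rotation i = S[i:]+S[:i]):
  rot[0] = AaBaBAbBABbA$
  rot[1] = aBaBAbBABbA$A
  rot[2] = BaBAbBABbA$Aa
  rot[3] = aBAbBABbA$AaB
  rot[4] = BAbBABbA$AaBa
  rot[5] = AbBABbA$AaBaB
  rot[6] = bBABbA$AaBaBA
  rot[7] = BABbA$AaBaBAb
  rot[8] = ABbA$AaBaBAbB
  rot[9] = BbA$AaBaBAbBA
  rot[10] = bA$AaBaBAbBAB
  rot[11] = A$AaBaBAbBABb
  rot[12] = $AaBaBAbBABbA
Sorted (with $ < everything):
  sorted[0] = $AaBaBAbBABbA
  sorted[1] = A$AaBaBAbBABb
  sorted[2] = ABbA$AaBaBAbB
  sorted[3] = AaBaBAbBABbA$
  sorted[4] = AbBABbA$AaBaB
  sorted[5] = BABbA$AaBaBAb
  sorted[6] = BAbBABbA$AaBa
  sorted[7] = BaBAbBABbA$Aa
  sorted[8] = BbA$AaBaBAbBA
  sorted[9] = aBAbBABbA$AaB
  sorted[10] = aBaBAbBABbA$A
  sorted[11] = bA$AaBaBAbBAB
  sorted[12] = bBABbA$AaBaBA
sorted[1] = A$AaBaBAbBABb

Answer: A$AaBaBAbBABb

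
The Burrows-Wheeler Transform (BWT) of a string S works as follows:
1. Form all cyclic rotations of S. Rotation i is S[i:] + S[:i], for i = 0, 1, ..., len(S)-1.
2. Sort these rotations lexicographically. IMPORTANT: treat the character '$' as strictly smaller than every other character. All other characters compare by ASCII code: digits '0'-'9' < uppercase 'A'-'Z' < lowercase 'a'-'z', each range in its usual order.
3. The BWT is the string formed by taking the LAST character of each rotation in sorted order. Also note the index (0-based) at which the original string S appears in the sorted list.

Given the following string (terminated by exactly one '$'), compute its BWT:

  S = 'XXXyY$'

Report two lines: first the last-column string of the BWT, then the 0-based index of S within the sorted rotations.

All 6 rotations (rotation i = S[i:]+S[:i]):
  rot[0] = XXXyY$
  rot[1] = XXyY$X
  rot[2] = XyY$XX
  rot[3] = yY$XXX
  rot[4] = Y$XXXy
  rot[5] = $XXXyY
Sorted (with $ < everything):
  sorted[0] = $XXXyY  (last char: 'Y')
  sorted[1] = XXXyY$  (last char: '$')
  sorted[2] = XXyY$X  (last char: 'X')
  sorted[3] = XyY$XX  (last char: 'X')
  sorted[4] = Y$XXXy  (last char: 'y')
  sorted[5] = yY$XXX  (last char: 'X')
Last column: Y$XXyX
Original string S is at sorted index 1

Answer: Y$XXyX
1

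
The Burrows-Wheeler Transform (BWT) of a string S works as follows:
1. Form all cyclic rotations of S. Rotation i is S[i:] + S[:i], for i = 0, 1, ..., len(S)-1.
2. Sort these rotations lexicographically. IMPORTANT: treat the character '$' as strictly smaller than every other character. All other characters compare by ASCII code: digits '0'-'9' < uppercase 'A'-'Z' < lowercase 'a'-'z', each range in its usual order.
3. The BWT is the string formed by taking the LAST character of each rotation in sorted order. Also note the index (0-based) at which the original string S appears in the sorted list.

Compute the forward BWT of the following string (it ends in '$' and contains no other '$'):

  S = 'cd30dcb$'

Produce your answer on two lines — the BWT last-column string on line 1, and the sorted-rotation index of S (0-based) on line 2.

All 8 rotations (rotation i = S[i:]+S[:i]):
  rot[0] = cd30dcb$
  rot[1] = d30dcb$c
  rot[2] = 30dcb$cd
  rot[3] = 0dcb$cd3
  rot[4] = dcb$cd30
  rot[5] = cb$cd30d
  rot[6] = b$cd30dc
  rot[7] = $cd30dcb
Sorted (with $ < everything):
  sorted[0] = $cd30dcb  (last char: 'b')
  sorted[1] = 0dcb$cd3  (last char: '3')
  sorted[2] = 30dcb$cd  (last char: 'd')
  sorted[3] = b$cd30dc  (last char: 'c')
  sorted[4] = cb$cd30d  (last char: 'd')
  sorted[5] = cd30dcb$  (last char: '$')
  sorted[6] = d30dcb$c  (last char: 'c')
  sorted[7] = dcb$cd30  (last char: '0')
Last column: b3dcd$c0
Original string S is at sorted index 5

Answer: b3dcd$c0
5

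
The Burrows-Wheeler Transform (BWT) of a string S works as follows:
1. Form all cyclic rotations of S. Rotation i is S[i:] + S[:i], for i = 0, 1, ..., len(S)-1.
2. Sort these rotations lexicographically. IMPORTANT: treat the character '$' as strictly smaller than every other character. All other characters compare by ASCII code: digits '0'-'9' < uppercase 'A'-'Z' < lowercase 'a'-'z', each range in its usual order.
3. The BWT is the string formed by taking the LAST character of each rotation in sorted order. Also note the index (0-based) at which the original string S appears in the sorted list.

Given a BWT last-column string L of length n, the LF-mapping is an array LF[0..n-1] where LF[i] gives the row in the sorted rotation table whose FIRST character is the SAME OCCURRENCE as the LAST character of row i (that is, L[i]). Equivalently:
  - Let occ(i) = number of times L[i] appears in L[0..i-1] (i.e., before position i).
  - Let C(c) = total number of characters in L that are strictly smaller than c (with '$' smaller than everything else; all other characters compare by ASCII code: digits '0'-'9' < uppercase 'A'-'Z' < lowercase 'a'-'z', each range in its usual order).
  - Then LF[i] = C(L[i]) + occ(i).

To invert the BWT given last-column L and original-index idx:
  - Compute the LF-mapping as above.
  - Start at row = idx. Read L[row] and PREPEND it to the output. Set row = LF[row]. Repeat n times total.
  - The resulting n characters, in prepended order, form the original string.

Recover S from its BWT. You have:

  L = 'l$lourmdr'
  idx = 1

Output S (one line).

Answer: drumroll$

Derivation:
LF mapping: 2 0 3 5 8 6 4 1 7
Walk LF starting at row 1, prepending L[row]:
  step 1: row=1, L[1]='$', prepend. Next row=LF[1]=0
  step 2: row=0, L[0]='l', prepend. Next row=LF[0]=2
  step 3: row=2, L[2]='l', prepend. Next row=LF[2]=3
  step 4: row=3, L[3]='o', prepend. Next row=LF[3]=5
  step 5: row=5, L[5]='r', prepend. Next row=LF[5]=6
  step 6: row=6, L[6]='m', prepend. Next row=LF[6]=4
  step 7: row=4, L[4]='u', prepend. Next row=LF[4]=8
  step 8: row=8, L[8]='r', prepend. Next row=LF[8]=7
  step 9: row=7, L[7]='d', prepend. Next row=LF[7]=1
Reversed output: drumroll$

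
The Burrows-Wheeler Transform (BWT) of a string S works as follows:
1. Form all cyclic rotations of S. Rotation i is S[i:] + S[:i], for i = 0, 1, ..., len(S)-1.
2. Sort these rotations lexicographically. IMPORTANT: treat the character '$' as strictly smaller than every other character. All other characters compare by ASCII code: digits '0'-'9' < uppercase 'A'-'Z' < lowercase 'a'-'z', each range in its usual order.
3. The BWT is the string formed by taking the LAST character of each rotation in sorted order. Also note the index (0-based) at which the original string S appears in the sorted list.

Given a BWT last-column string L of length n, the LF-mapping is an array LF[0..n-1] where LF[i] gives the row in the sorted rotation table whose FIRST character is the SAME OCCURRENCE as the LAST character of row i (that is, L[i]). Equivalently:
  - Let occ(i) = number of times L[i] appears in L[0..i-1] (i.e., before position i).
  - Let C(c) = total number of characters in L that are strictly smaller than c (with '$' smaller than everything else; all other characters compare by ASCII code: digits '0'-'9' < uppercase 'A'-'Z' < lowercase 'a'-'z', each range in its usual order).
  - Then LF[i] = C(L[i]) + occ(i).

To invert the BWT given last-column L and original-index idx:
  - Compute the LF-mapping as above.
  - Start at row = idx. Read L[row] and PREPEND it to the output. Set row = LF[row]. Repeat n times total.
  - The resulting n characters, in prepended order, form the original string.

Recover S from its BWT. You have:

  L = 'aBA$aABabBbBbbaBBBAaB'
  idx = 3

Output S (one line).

LF mapping: 12 4 1 0 13 2 5 14 17 6 18 7 19 20 15 8 9 10 3 16 11
Walk LF starting at row 3, prepending L[row]:
  step 1: row=3, L[3]='$', prepend. Next row=LF[3]=0
  step 2: row=0, L[0]='a', prepend. Next row=LF[0]=12
  step 3: row=12, L[12]='b', prepend. Next row=LF[12]=19
  step 4: row=19, L[19]='a', prepend. Next row=LF[19]=16
  step 5: row=16, L[16]='B', prepend. Next row=LF[16]=9
  step 6: row=9, L[9]='B', prepend. Next row=LF[9]=6
  step 7: row=6, L[6]='B', prepend. Next row=LF[6]=5
  step 8: row=5, L[5]='A', prepend. Next row=LF[5]=2
  step 9: row=2, L[2]='A', prepend. Next row=LF[2]=1
  step 10: row=1, L[1]='B', prepend. Next row=LF[1]=4
  step 11: row=4, L[4]='a', prepend. Next row=LF[4]=13
  step 12: row=13, L[13]='b', prepend. Next row=LF[13]=20
  step 13: row=20, L[20]='B', prepend. Next row=LF[20]=11
  step 14: row=11, L[11]='B', prepend. Next row=LF[11]=7
  step 15: row=7, L[7]='a', prepend. Next row=LF[7]=14
  step 16: row=14, L[14]='a', prepend. Next row=LF[14]=15
  step 17: row=15, L[15]='B', prepend. Next row=LF[15]=8
  step 18: row=8, L[8]='b', prepend. Next row=LF[8]=17
  step 19: row=17, L[17]='B', prepend. Next row=LF[17]=10
  step 20: row=10, L[10]='b', prepend. Next row=LF[10]=18
  step 21: row=18, L[18]='A', prepend. Next row=LF[18]=3
Reversed output: AbBbBaaBBbaBAABBBaba$

Answer: AbBbBaaBBbaBAABBBaba$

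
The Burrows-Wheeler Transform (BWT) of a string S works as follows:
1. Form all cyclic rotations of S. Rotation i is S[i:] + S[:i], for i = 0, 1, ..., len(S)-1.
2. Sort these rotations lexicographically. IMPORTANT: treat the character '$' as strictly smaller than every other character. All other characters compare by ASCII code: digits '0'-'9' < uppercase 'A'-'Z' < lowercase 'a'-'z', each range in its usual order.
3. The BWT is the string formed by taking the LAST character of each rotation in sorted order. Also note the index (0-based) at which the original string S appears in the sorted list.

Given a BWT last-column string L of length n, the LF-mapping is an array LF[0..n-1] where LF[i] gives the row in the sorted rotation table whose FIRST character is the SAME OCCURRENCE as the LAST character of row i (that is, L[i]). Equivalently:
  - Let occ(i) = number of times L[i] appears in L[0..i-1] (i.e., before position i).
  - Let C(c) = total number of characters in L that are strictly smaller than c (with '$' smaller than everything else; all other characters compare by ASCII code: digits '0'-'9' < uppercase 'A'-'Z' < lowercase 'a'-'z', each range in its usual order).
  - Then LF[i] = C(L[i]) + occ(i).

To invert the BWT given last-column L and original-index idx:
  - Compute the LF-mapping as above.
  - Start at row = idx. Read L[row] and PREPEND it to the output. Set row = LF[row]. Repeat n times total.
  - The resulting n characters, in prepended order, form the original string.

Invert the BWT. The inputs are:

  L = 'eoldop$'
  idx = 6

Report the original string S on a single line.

LF mapping: 2 4 3 1 5 6 0
Walk LF starting at row 6, prepending L[row]:
  step 1: row=6, L[6]='$', prepend. Next row=LF[6]=0
  step 2: row=0, L[0]='e', prepend. Next row=LF[0]=2
  step 3: row=2, L[2]='l', prepend. Next row=LF[2]=3
  step 4: row=3, L[3]='d', prepend. Next row=LF[3]=1
  step 5: row=1, L[1]='o', prepend. Next row=LF[1]=4
  step 6: row=4, L[4]='o', prepend. Next row=LF[4]=5
  step 7: row=5, L[5]='p', prepend. Next row=LF[5]=6
Reversed output: poodle$

Answer: poodle$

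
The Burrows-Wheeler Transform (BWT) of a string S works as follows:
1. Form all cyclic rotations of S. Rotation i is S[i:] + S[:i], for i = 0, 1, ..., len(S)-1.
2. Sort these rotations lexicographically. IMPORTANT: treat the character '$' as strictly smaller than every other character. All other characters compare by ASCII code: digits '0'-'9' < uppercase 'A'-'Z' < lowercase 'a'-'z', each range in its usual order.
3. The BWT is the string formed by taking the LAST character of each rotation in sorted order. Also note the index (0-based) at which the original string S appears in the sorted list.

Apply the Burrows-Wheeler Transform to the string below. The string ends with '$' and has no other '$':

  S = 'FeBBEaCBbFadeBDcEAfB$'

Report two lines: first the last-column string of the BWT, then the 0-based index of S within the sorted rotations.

Answer: BEfeeBCaBcBb$EFBDaFdA
12

Derivation:
All 21 rotations (rotation i = S[i:]+S[:i]):
  rot[0] = FeBBEaCBbFadeBDcEAfB$
  rot[1] = eBBEaCBbFadeBDcEAfB$F
  rot[2] = BBEaCBbFadeBDcEAfB$Fe
  rot[3] = BEaCBbFadeBDcEAfB$FeB
  rot[4] = EaCBbFadeBDcEAfB$FeBB
  rot[5] = aCBbFadeBDcEAfB$FeBBE
  rot[6] = CBbFadeBDcEAfB$FeBBEa
  rot[7] = BbFadeBDcEAfB$FeBBEaC
  rot[8] = bFadeBDcEAfB$FeBBEaCB
  rot[9] = FadeBDcEAfB$FeBBEaCBb
  rot[10] = adeBDcEAfB$FeBBEaCBbF
  rot[11] = deBDcEAfB$FeBBEaCBbFa
  rot[12] = eBDcEAfB$FeBBEaCBbFad
  rot[13] = BDcEAfB$FeBBEaCBbFade
  rot[14] = DcEAfB$FeBBEaCBbFadeB
  rot[15] = cEAfB$FeBBEaCBbFadeBD
  rot[16] = EAfB$FeBBEaCBbFadeBDc
  rot[17] = AfB$FeBBEaCBbFadeBDcE
  rot[18] = fB$FeBBEaCBbFadeBDcEA
  rot[19] = B$FeBBEaCBbFadeBDcEAf
  rot[20] = $FeBBEaCBbFadeBDcEAfB
Sorted (with $ < everything):
  sorted[0] = $FeBBEaCBbFadeBDcEAfB  (last char: 'B')
  sorted[1] = AfB$FeBBEaCBbFadeBDcE  (last char: 'E')
  sorted[2] = B$FeBBEaCBbFadeBDcEAf  (last char: 'f')
  sorted[3] = BBEaCBbFadeBDcEAfB$Fe  (last char: 'e')
  sorted[4] = BDcEAfB$FeBBEaCBbFade  (last char: 'e')
  sorted[5] = BEaCBbFadeBDcEAfB$FeB  (last char: 'B')
  sorted[6] = BbFadeBDcEAfB$FeBBEaC  (last char: 'C')
  sorted[7] = CBbFadeBDcEAfB$FeBBEa  (last char: 'a')
  sorted[8] = DcEAfB$FeBBEaCBbFadeB  (last char: 'B')
  sorted[9] = EAfB$FeBBEaCBbFadeBDc  (last char: 'c')
  sorted[10] = EaCBbFadeBDcEAfB$FeBB  (last char: 'B')
  sorted[11] = FadeBDcEAfB$FeBBEaCBb  (last char: 'b')
  sorted[12] = FeBBEaCBbFadeBDcEAfB$  (last char: '$')
  sorted[13] = aCBbFadeBDcEAfB$FeBBE  (last char: 'E')
  sorted[14] = adeBDcEAfB$FeBBEaCBbF  (last char: 'F')
  sorted[15] = bFadeBDcEAfB$FeBBEaCB  (last char: 'B')
  sorted[16] = cEAfB$FeBBEaCBbFadeBD  (last char: 'D')
  sorted[17] = deBDcEAfB$FeBBEaCBbFa  (last char: 'a')
  sorted[18] = eBBEaCBbFadeBDcEAfB$F  (last char: 'F')
  sorted[19] = eBDcEAfB$FeBBEaCBbFad  (last char: 'd')
  sorted[20] = fB$FeBBEaCBbFadeBDcEA  (last char: 'A')
Last column: BEfeeBCaBcBb$EFBDaFdA
Original string S is at sorted index 12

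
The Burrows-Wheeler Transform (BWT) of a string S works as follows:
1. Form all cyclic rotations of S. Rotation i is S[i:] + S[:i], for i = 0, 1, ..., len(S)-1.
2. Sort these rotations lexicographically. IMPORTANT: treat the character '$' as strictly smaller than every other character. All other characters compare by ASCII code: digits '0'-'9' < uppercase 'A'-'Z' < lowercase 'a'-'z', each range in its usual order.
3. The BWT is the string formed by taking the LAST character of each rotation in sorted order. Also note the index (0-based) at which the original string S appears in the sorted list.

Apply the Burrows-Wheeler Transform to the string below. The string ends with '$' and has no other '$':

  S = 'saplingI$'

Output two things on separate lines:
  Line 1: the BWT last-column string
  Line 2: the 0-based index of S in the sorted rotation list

All 9 rotations (rotation i = S[i:]+S[:i]):
  rot[0] = saplingI$
  rot[1] = aplingI$s
  rot[2] = plingI$sa
  rot[3] = lingI$sap
  rot[4] = ingI$sapl
  rot[5] = ngI$sapli
  rot[6] = gI$saplin
  rot[7] = I$sapling
  rot[8] = $saplingI
Sorted (with $ < everything):
  sorted[0] = $saplingI  (last char: 'I')
  sorted[1] = I$sapling  (last char: 'g')
  sorted[2] = aplingI$s  (last char: 's')
  sorted[3] = gI$saplin  (last char: 'n')
  sorted[4] = ingI$sapl  (last char: 'l')
  sorted[5] = lingI$sap  (last char: 'p')
  sorted[6] = ngI$sapli  (last char: 'i')
  sorted[7] = plingI$sa  (last char: 'a')
  sorted[8] = saplingI$  (last char: '$')
Last column: Igsnlpia$
Original string S is at sorted index 8

Answer: Igsnlpia$
8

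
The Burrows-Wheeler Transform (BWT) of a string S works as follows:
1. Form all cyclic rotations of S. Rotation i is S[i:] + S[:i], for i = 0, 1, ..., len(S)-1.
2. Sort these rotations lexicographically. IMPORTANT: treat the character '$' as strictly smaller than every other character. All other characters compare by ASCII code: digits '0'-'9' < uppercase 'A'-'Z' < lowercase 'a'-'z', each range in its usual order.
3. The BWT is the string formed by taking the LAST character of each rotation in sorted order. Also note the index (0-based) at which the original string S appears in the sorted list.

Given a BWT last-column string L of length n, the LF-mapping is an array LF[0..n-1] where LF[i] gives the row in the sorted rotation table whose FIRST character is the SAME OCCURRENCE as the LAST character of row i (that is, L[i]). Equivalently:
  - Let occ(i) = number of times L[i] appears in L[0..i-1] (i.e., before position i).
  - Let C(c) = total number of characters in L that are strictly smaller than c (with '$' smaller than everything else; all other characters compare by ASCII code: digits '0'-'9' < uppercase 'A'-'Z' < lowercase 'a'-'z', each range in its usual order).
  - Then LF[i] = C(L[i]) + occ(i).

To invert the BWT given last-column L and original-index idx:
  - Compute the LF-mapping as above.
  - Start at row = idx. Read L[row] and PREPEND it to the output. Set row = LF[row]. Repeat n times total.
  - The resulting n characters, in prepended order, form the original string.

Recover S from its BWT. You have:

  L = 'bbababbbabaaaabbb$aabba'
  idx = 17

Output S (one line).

LF mapping: 11 12 1 13 2 14 15 16 3 17 4 5 6 7 18 19 20 0 8 9 21 22 10
Walk LF starting at row 17, prepending L[row]:
  step 1: row=17, L[17]='$', prepend. Next row=LF[17]=0
  step 2: row=0, L[0]='b', prepend. Next row=LF[0]=11
  step 3: row=11, L[11]='a', prepend. Next row=LF[11]=5
  step 4: row=5, L[5]='b', prepend. Next row=LF[5]=14
  step 5: row=14, L[14]='b', prepend. Next row=LF[14]=18
  step 6: row=18, L[18]='a', prepend. Next row=LF[18]=8
  step 7: row=8, L[8]='a', prepend. Next row=LF[8]=3
  step 8: row=3, L[3]='b', prepend. Next row=LF[3]=13
  step 9: row=13, L[13]='a', prepend. Next row=LF[13]=7
  step 10: row=7, L[7]='b', prepend. Next row=LF[7]=16
  step 11: row=16, L[16]='b', prepend. Next row=LF[16]=20
  step 12: row=20, L[20]='b', prepend. Next row=LF[20]=21
  step 13: row=21, L[21]='b', prepend. Next row=LF[21]=22
  step 14: row=22, L[22]='a', prepend. Next row=LF[22]=10
  step 15: row=10, L[10]='a', prepend. Next row=LF[10]=4
  step 16: row=4, L[4]='a', prepend. Next row=LF[4]=2
  step 17: row=2, L[2]='a', prepend. Next row=LF[2]=1
  step 18: row=1, L[1]='b', prepend. Next row=LF[1]=12
  step 19: row=12, L[12]='a', prepend. Next row=LF[12]=6
  step 20: row=6, L[6]='b', prepend. Next row=LF[6]=15
  step 21: row=15, L[15]='b', prepend. Next row=LF[15]=19
  step 22: row=19, L[19]='a', prepend. Next row=LF[19]=9
  step 23: row=9, L[9]='b', prepend. Next row=LF[9]=17
Reversed output: babbabaaaabbbbabaabbab$

Answer: babbabaaaabbbbabaabbab$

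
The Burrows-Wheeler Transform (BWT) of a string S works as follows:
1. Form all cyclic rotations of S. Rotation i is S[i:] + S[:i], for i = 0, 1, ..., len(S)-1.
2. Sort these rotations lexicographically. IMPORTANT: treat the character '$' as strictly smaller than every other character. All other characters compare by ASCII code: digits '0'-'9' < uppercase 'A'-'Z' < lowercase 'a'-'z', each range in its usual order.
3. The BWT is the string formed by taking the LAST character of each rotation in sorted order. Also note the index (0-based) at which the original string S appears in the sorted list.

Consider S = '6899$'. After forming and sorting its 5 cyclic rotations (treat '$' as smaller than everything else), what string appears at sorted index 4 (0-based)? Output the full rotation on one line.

All 5 rotations (rotation i = S[i:]+S[:i]):
  rot[0] = 6899$
  rot[1] = 899$6
  rot[2] = 99$68
  rot[3] = 9$689
  rot[4] = $6899
Sorted (with $ < everything):
  sorted[0] = $6899
  sorted[1] = 6899$
  sorted[2] = 899$6
  sorted[3] = 9$689
  sorted[4] = 99$68
sorted[4] = 99$68

Answer: 99$68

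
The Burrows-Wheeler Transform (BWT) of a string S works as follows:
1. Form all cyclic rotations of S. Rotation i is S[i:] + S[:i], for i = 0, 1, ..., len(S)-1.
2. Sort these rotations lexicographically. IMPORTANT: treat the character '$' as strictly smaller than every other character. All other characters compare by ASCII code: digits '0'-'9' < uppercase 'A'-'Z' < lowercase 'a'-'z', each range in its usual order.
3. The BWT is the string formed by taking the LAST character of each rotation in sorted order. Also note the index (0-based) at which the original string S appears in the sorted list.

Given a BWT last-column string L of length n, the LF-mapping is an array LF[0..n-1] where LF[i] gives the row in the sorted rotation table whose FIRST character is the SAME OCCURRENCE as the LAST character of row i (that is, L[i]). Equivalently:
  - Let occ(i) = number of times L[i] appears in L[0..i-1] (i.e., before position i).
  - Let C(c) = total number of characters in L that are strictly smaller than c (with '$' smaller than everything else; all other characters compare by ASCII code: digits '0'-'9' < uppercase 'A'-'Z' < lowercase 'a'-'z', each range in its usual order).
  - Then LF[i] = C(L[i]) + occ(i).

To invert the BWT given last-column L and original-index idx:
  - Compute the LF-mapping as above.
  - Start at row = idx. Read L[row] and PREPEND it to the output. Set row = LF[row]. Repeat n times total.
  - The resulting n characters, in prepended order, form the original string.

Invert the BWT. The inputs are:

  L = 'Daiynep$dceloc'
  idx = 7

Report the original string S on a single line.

LF mapping: 1 2 8 13 10 6 12 0 5 3 7 9 11 4
Walk LF starting at row 7, prepending L[row]:
  step 1: row=7, L[7]='$', prepend. Next row=LF[7]=0
  step 2: row=0, L[0]='D', prepend. Next row=LF[0]=1
  step 3: row=1, L[1]='a', prepend. Next row=LF[1]=2
  step 4: row=2, L[2]='i', prepend. Next row=LF[2]=8
  step 5: row=8, L[8]='d', prepend. Next row=LF[8]=5
  step 6: row=5, L[5]='e', prepend. Next row=LF[5]=6
  step 7: row=6, L[6]='p', prepend. Next row=LF[6]=12
  step 8: row=12, L[12]='o', prepend. Next row=LF[12]=11
  step 9: row=11, L[11]='l', prepend. Next row=LF[11]=9
  step 10: row=9, L[9]='c', prepend. Next row=LF[9]=3
  step 11: row=3, L[3]='y', prepend. Next row=LF[3]=13
  step 12: row=13, L[13]='c', prepend. Next row=LF[13]=4
  step 13: row=4, L[4]='n', prepend. Next row=LF[4]=10
  step 14: row=10, L[10]='e', prepend. Next row=LF[10]=7
Reversed output: encyclopediaD$

Answer: encyclopediaD$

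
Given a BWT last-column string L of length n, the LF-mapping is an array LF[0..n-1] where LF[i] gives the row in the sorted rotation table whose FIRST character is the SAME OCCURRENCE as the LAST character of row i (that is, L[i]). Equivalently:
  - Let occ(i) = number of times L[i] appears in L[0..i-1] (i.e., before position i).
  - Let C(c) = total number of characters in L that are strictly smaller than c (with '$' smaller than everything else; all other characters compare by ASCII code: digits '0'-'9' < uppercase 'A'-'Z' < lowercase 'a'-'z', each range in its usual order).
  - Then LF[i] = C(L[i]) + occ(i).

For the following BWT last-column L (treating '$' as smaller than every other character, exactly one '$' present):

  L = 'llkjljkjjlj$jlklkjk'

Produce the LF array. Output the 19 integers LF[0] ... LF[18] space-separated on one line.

Char counts: '$':1, 'j':7, 'k':5, 'l':6
C (first-col start): C('$')=0, C('j')=1, C('k')=8, C('l')=13
L[0]='l': occ=0, LF[0]=C('l')+0=13+0=13
L[1]='l': occ=1, LF[1]=C('l')+1=13+1=14
L[2]='k': occ=0, LF[2]=C('k')+0=8+0=8
L[3]='j': occ=0, LF[3]=C('j')+0=1+0=1
L[4]='l': occ=2, LF[4]=C('l')+2=13+2=15
L[5]='j': occ=1, LF[5]=C('j')+1=1+1=2
L[6]='k': occ=1, LF[6]=C('k')+1=8+1=9
L[7]='j': occ=2, LF[7]=C('j')+2=1+2=3
L[8]='j': occ=3, LF[8]=C('j')+3=1+3=4
L[9]='l': occ=3, LF[9]=C('l')+3=13+3=16
L[10]='j': occ=4, LF[10]=C('j')+4=1+4=5
L[11]='$': occ=0, LF[11]=C('$')+0=0+0=0
L[12]='j': occ=5, LF[12]=C('j')+5=1+5=6
L[13]='l': occ=4, LF[13]=C('l')+4=13+4=17
L[14]='k': occ=2, LF[14]=C('k')+2=8+2=10
L[15]='l': occ=5, LF[15]=C('l')+5=13+5=18
L[16]='k': occ=3, LF[16]=C('k')+3=8+3=11
L[17]='j': occ=6, LF[17]=C('j')+6=1+6=7
L[18]='k': occ=4, LF[18]=C('k')+4=8+4=12

Answer: 13 14 8 1 15 2 9 3 4 16 5 0 6 17 10 18 11 7 12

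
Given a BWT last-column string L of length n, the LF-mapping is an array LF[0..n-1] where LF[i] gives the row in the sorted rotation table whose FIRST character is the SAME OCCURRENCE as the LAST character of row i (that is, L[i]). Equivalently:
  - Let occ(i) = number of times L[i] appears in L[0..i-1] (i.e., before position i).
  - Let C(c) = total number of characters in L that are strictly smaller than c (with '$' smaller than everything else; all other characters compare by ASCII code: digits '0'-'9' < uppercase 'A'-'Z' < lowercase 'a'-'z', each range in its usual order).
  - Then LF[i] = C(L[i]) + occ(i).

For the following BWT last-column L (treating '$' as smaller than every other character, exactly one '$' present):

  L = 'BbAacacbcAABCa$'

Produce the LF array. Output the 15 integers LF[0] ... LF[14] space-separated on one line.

Answer: 4 10 1 7 12 8 13 11 14 2 3 5 6 9 0

Derivation:
Char counts: '$':1, 'A':3, 'B':2, 'C':1, 'a':3, 'b':2, 'c':3
C (first-col start): C('$')=0, C('A')=1, C('B')=4, C('C')=6, C('a')=7, C('b')=10, C('c')=12
L[0]='B': occ=0, LF[0]=C('B')+0=4+0=4
L[1]='b': occ=0, LF[1]=C('b')+0=10+0=10
L[2]='A': occ=0, LF[2]=C('A')+0=1+0=1
L[3]='a': occ=0, LF[3]=C('a')+0=7+0=7
L[4]='c': occ=0, LF[4]=C('c')+0=12+0=12
L[5]='a': occ=1, LF[5]=C('a')+1=7+1=8
L[6]='c': occ=1, LF[6]=C('c')+1=12+1=13
L[7]='b': occ=1, LF[7]=C('b')+1=10+1=11
L[8]='c': occ=2, LF[8]=C('c')+2=12+2=14
L[9]='A': occ=1, LF[9]=C('A')+1=1+1=2
L[10]='A': occ=2, LF[10]=C('A')+2=1+2=3
L[11]='B': occ=1, LF[11]=C('B')+1=4+1=5
L[12]='C': occ=0, LF[12]=C('C')+0=6+0=6
L[13]='a': occ=2, LF[13]=C('a')+2=7+2=9
L[14]='$': occ=0, LF[14]=C('$')+0=0+0=0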